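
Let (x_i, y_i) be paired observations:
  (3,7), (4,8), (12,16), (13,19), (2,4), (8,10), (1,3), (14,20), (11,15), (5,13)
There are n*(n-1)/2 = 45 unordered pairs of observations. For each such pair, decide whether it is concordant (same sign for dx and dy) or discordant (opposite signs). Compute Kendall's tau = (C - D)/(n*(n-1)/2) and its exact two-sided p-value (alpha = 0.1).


Step 1: Enumerate the 45 unordered pairs (i,j) with i<j and classify each by sign(x_j-x_i) * sign(y_j-y_i).
  (1,2):dx=+1,dy=+1->C; (1,3):dx=+9,dy=+9->C; (1,4):dx=+10,dy=+12->C; (1,5):dx=-1,dy=-3->C
  (1,6):dx=+5,dy=+3->C; (1,7):dx=-2,dy=-4->C; (1,8):dx=+11,dy=+13->C; (1,9):dx=+8,dy=+8->C
  (1,10):dx=+2,dy=+6->C; (2,3):dx=+8,dy=+8->C; (2,4):dx=+9,dy=+11->C; (2,5):dx=-2,dy=-4->C
  (2,6):dx=+4,dy=+2->C; (2,7):dx=-3,dy=-5->C; (2,8):dx=+10,dy=+12->C; (2,9):dx=+7,dy=+7->C
  (2,10):dx=+1,dy=+5->C; (3,4):dx=+1,dy=+3->C; (3,5):dx=-10,dy=-12->C; (3,6):dx=-4,dy=-6->C
  (3,7):dx=-11,dy=-13->C; (3,8):dx=+2,dy=+4->C; (3,9):dx=-1,dy=-1->C; (3,10):dx=-7,dy=-3->C
  (4,5):dx=-11,dy=-15->C; (4,6):dx=-5,dy=-9->C; (4,7):dx=-12,dy=-16->C; (4,8):dx=+1,dy=+1->C
  (4,9):dx=-2,dy=-4->C; (4,10):dx=-8,dy=-6->C; (5,6):dx=+6,dy=+6->C; (5,7):dx=-1,dy=-1->C
  (5,8):dx=+12,dy=+16->C; (5,9):dx=+9,dy=+11->C; (5,10):dx=+3,dy=+9->C; (6,7):dx=-7,dy=-7->C
  (6,8):dx=+6,dy=+10->C; (6,9):dx=+3,dy=+5->C; (6,10):dx=-3,dy=+3->D; (7,8):dx=+13,dy=+17->C
  (7,9):dx=+10,dy=+12->C; (7,10):dx=+4,dy=+10->C; (8,9):dx=-3,dy=-5->C; (8,10):dx=-9,dy=-7->C
  (9,10):dx=-6,dy=-2->C
Step 2: C = 44, D = 1, total pairs = 45.
Step 3: tau = (C - D)/(n(n-1)/2) = (44 - 1)/45 = 0.955556.
Step 4: Exact two-sided p-value (enumerate n! = 3628800 permutations of y under H0): p = 0.000006.
Step 5: alpha = 0.1. reject H0.

tau_b = 0.9556 (C=44, D=1), p = 0.000006, reject H0.


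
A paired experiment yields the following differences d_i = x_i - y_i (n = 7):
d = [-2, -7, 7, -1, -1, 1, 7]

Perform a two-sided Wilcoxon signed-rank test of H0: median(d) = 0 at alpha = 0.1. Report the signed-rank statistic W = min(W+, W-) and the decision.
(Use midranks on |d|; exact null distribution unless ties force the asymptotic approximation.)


Step 1: Drop any zero differences (none here) and take |d_i|.
|d| = [2, 7, 7, 1, 1, 1, 7]
Step 2: Midrank |d_i| (ties get averaged ranks).
ranks: |2|->4, |7|->6, |7|->6, |1|->2, |1|->2, |1|->2, |7|->6
Step 3: Attach original signs; sum ranks with positive sign and with negative sign.
W+ = 6 + 2 + 6 = 14
W- = 4 + 6 + 2 + 2 = 14
(Check: W+ + W- = 28 should equal n(n+1)/2 = 28.)
Step 4: Test statistic W = min(W+, W-) = 14.
Step 5: Ties in |d|, so use the tie-corrected normal approximation.
        E[W] = n(n+1)/4 = 7*8/4 = 14.
        Tie groups: |d|=1 (t=3), |d|=7 (t=3); sum(t^3 - t) = 48.
        Var[W] = n(n+1)(2n+1)/24 - sum(t^3-t)/48 = 840/24 - 48/48 = 34.
        z = (W - E[W]) / sqrt(Var[W]) = (14 - 14) / 5.8310 = 0.0000.
        Two-sided p = 2*Phi(z) = 1.000000.
Step 6: alpha = 0.1. fail to reject H0.

W+ = 14, W- = 14, W = min = 14, p = 1.000000, fail to reject H0.


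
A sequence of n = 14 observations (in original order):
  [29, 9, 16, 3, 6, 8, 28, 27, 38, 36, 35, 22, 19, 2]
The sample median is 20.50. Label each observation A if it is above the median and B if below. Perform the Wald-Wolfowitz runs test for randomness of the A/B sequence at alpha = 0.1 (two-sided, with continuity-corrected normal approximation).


Step 1: Compute median = 20.50; label A = above, B = below.
Labels in order: ABBBBBAAAAAABB  (n_A = 7, n_B = 7)
Step 2: Count runs R = 4.
Step 3: Under H0 (random ordering), E[R] = 2*n_A*n_B/(n_A+n_B) + 1 = 2*7*7/14 + 1 = 8.0000.
        Var[R] = 2*n_A*n_B*(2*n_A*n_B - n_A - n_B) / ((n_A+n_B)^2 * (n_A+n_B-1)) = 8232/2548 = 3.2308.
        SD[R] = 1.7974.
Step 4: Continuity-corrected z = (R + 0.5 - E[R]) / SD[R] = (4 + 0.5 - 8.0000) / 1.7974 = -1.9472.
Step 5: Two-sided p-value via normal approximation = 2*(1 - Phi(|z|)) = 0.051508.
Step 6: alpha = 0.1. reject H0.

R = 4, z = -1.9472, p = 0.051508, reject H0.


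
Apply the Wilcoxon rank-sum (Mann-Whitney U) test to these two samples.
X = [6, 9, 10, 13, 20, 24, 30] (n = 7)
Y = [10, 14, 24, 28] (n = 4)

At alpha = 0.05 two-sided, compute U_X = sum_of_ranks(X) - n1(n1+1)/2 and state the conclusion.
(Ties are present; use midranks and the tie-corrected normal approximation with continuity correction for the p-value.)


Step 1: Combine and sort all 11 observations; assign midranks.
sorted (value, group): (6,X), (9,X), (10,X), (10,Y), (13,X), (14,Y), (20,X), (24,X), (24,Y), (28,Y), (30,X)
ranks: 6->1, 9->2, 10->3.5, 10->3.5, 13->5, 14->6, 20->7, 24->8.5, 24->8.5, 28->10, 30->11
Step 2: Rank sum for X: R1 = 1 + 2 + 3.5 + 5 + 7 + 8.5 + 11 = 38.
Step 3: U_X = R1 - n1(n1+1)/2 = 38 - 7*8/2 = 38 - 28 = 10.
       U_Y = n1*n2 - U_X = 28 - 10 = 18.
Step 4: Ties are present, so use the tie-corrected normal approximation (with continuity correction) for the p-value.
Step 5: p-value = 0.506393; compare to alpha = 0.05. fail to reject H0.

U_X = 10, p = 0.506393, fail to reject H0 at alpha = 0.05.


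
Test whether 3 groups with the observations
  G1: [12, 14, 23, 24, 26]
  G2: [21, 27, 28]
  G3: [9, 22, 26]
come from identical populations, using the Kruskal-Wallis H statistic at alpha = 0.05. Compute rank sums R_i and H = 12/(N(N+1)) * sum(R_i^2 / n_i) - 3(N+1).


Step 1: Combine all N = 11 observations and assign midranks.
sorted (value, group, rank): (9,G3,1), (12,G1,2), (14,G1,3), (21,G2,4), (22,G3,5), (23,G1,6), (24,G1,7), (26,G1,8.5), (26,G3,8.5), (27,G2,10), (28,G2,11)
Step 2: Sum ranks within each group.
R_1 = 26.5 (n_1 = 5)
R_2 = 25 (n_2 = 3)
R_3 = 14.5 (n_3 = 3)
Step 3: H = 12/(N(N+1)) * sum(R_i^2/n_i) - 3(N+1)
     = 12/(11*12) * (26.5^2/5 + 25^2/3 + 14.5^2/3) - 3*12
     = 0.090909 * 418.867 - 36
     = 2.078788.
Step 4: Ties present; correction factor C = 1 - 6/(11^3 - 11) = 0.995455. Corrected H = 2.078788 / 0.995455 = 2.088280.
Step 5: Under H0, H ~ chi^2(2); p-value = 0.351994.
Step 6: alpha = 0.05. fail to reject H0.

H = 2.0883, df = 2, p = 0.351994, fail to reject H0.


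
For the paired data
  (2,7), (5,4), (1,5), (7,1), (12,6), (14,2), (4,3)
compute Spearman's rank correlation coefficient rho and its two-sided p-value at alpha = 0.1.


Step 1: Rank x and y separately (midranks; no ties here).
rank(x): 2->2, 5->4, 1->1, 7->5, 12->6, 14->7, 4->3
rank(y): 7->7, 4->4, 5->5, 1->1, 6->6, 2->2, 3->3
Step 2: d_i = R_x(i) - R_y(i); compute d_i^2.
  (2-7)^2=25, (4-4)^2=0, (1-5)^2=16, (5-1)^2=16, (6-6)^2=0, (7-2)^2=25, (3-3)^2=0
sum(d^2) = 82.
Step 3: rho = 1 - 6*82 / (7*(7^2 - 1)) = 1 - 492/336 = -0.464286.
Step 4: Under H0, t = rho * sqrt((n-2)/(1-rho^2)) = -1.1722 ~ t(5).
Step 5: Two-sided p-value from the t-distribution with 5 df = 0.293934.
Step 6: alpha = 0.1. fail to reject H0.

rho = -0.4643, p = 0.293934, fail to reject H0 at alpha = 0.1.


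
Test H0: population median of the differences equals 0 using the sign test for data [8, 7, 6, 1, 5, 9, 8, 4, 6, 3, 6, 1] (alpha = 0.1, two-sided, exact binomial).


Step 1: Discard zero differences. Original n = 12; n_eff = number of nonzero differences = 12.
Nonzero differences (with sign): +8, +7, +6, +1, +5, +9, +8, +4, +6, +3, +6, +1
Step 2: Count signs: positive = 12, negative = 0.
Step 3: Under H0: P(positive) = 0.5, so the number of positives S ~ Bin(12, 0.5).
Step 4: Two-sided exact p-value = sum of Bin(12,0.5) probabilities at or below the observed probability = 0.000488.
Step 5: alpha = 0.1. reject H0.

n_eff = 12, pos = 12, neg = 0, p = 0.000488, reject H0.


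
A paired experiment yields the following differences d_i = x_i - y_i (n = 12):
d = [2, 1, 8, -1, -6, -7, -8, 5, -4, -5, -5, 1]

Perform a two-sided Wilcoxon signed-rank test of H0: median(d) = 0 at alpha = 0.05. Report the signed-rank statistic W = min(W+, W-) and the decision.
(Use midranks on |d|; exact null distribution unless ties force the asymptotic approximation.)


Step 1: Drop any zero differences (none here) and take |d_i|.
|d| = [2, 1, 8, 1, 6, 7, 8, 5, 4, 5, 5, 1]
Step 2: Midrank |d_i| (ties get averaged ranks).
ranks: |2|->4, |1|->2, |8|->11.5, |1|->2, |6|->9, |7|->10, |8|->11.5, |5|->7, |4|->5, |5|->7, |5|->7, |1|->2
Step 3: Attach original signs; sum ranks with positive sign and with negative sign.
W+ = 4 + 2 + 11.5 + 7 + 2 = 26.5
W- = 2 + 9 + 10 + 11.5 + 5 + 7 + 7 = 51.5
(Check: W+ + W- = 78 should equal n(n+1)/2 = 78.)
Step 4: Test statistic W = min(W+, W-) = 26.5.
Step 5: Ties in |d|, so use the tie-corrected normal approximation.
        E[W] = n(n+1)/4 = 12*13/4 = 39.
        Tie groups: |d|=1 (t=3), |d|=5 (t=3), |d|=8 (t=2); sum(t^3 - t) = 54.
        Var[W] = n(n+1)(2n+1)/24 - sum(t^3-t)/48 = 3900/24 - 54/48 = 161.375.
        z = (W - E[W]) / sqrt(Var[W]) = (26.5 - 39) / 12.7033 = -0.9840.
        Two-sided p = 2*Phi(z) = 0.325119.
Step 6: alpha = 0.05. fail to reject H0.

W+ = 26.5, W- = 51.5, W = min = 26.5, p = 0.325119, fail to reject H0.


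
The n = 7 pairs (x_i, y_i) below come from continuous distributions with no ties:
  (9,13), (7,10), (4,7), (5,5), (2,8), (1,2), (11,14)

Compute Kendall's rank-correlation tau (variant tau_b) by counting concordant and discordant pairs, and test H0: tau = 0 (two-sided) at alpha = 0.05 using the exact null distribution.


Step 1: Enumerate the 21 unordered pairs (i,j) with i<j and classify each by sign(x_j-x_i) * sign(y_j-y_i).
  (1,2):dx=-2,dy=-3->C; (1,3):dx=-5,dy=-6->C; (1,4):dx=-4,dy=-8->C; (1,5):dx=-7,dy=-5->C
  (1,6):dx=-8,dy=-11->C; (1,7):dx=+2,dy=+1->C; (2,3):dx=-3,dy=-3->C; (2,4):dx=-2,dy=-5->C
  (2,5):dx=-5,dy=-2->C; (2,6):dx=-6,dy=-8->C; (2,7):dx=+4,dy=+4->C; (3,4):dx=+1,dy=-2->D
  (3,5):dx=-2,dy=+1->D; (3,6):dx=-3,dy=-5->C; (3,7):dx=+7,dy=+7->C; (4,5):dx=-3,dy=+3->D
  (4,6):dx=-4,dy=-3->C; (4,7):dx=+6,dy=+9->C; (5,6):dx=-1,dy=-6->C; (5,7):dx=+9,dy=+6->C
  (6,7):dx=+10,dy=+12->C
Step 2: C = 18, D = 3, total pairs = 21.
Step 3: tau = (C - D)/(n(n-1)/2) = (18 - 3)/21 = 0.714286.
Step 4: Exact two-sided p-value (enumerate n! = 5040 permutations of y under H0): p = 0.030159.
Step 5: alpha = 0.05. reject H0.

tau_b = 0.7143 (C=18, D=3), p = 0.030159, reject H0.


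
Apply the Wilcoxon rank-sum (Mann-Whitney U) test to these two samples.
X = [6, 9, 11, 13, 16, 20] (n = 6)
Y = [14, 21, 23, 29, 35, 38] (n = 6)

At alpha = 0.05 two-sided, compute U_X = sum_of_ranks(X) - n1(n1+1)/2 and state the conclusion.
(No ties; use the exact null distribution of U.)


Step 1: Combine and sort all 12 observations; assign midranks.
sorted (value, group): (6,X), (9,X), (11,X), (13,X), (14,Y), (16,X), (20,X), (21,Y), (23,Y), (29,Y), (35,Y), (38,Y)
ranks: 6->1, 9->2, 11->3, 13->4, 14->5, 16->6, 20->7, 21->8, 23->9, 29->10, 35->11, 38->12
Step 2: Rank sum for X: R1 = 1 + 2 + 3 + 4 + 6 + 7 = 23.
Step 3: U_X = R1 - n1(n1+1)/2 = 23 - 6*7/2 = 23 - 21 = 2.
       U_Y = n1*n2 - U_X = 36 - 2 = 34.
Step 4: No ties, so the exact null distribution of U (based on enumerating the C(12,6) = 924 equally likely rank assignments) gives the two-sided p-value.
Step 5: p-value = 0.008658; compare to alpha = 0.05. reject H0.

U_X = 2, p = 0.008658, reject H0 at alpha = 0.05.


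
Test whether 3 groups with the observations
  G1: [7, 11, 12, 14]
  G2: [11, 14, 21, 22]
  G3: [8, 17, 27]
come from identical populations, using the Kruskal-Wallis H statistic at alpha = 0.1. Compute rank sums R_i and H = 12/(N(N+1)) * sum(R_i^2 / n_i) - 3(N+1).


Step 1: Combine all N = 11 observations and assign midranks.
sorted (value, group, rank): (7,G1,1), (8,G3,2), (11,G1,3.5), (11,G2,3.5), (12,G1,5), (14,G1,6.5), (14,G2,6.5), (17,G3,8), (21,G2,9), (22,G2,10), (27,G3,11)
Step 2: Sum ranks within each group.
R_1 = 16 (n_1 = 4)
R_2 = 29 (n_2 = 4)
R_3 = 21 (n_3 = 3)
Step 3: H = 12/(N(N+1)) * sum(R_i^2/n_i) - 3(N+1)
     = 12/(11*12) * (16^2/4 + 29^2/4 + 21^2/3) - 3*12
     = 0.090909 * 421.25 - 36
     = 2.295455.
Step 4: Ties present; correction factor C = 1 - 12/(11^3 - 11) = 0.990909. Corrected H = 2.295455 / 0.990909 = 2.316514.
Step 5: Under H0, H ~ chi^2(2); p-value = 0.314033.
Step 6: alpha = 0.1. fail to reject H0.

H = 2.3165, df = 2, p = 0.314033, fail to reject H0.


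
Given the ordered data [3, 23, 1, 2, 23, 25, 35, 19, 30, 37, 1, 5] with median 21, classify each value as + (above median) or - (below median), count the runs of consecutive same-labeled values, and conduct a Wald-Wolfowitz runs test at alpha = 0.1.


Step 1: Compute median = 21; label A = above, B = below.
Labels in order: BABBAAABAABB  (n_A = 6, n_B = 6)
Step 2: Count runs R = 7.
Step 3: Under H0 (random ordering), E[R] = 2*n_A*n_B/(n_A+n_B) + 1 = 2*6*6/12 + 1 = 7.0000.
        Var[R] = 2*n_A*n_B*(2*n_A*n_B - n_A - n_B) / ((n_A+n_B)^2 * (n_A+n_B-1)) = 4320/1584 = 2.7273.
        SD[R] = 1.6514.
Step 4: R = E[R], so z = 0 with no continuity correction.
Step 5: Two-sided p-value via normal approximation = 2*(1 - Phi(|z|)) = 1.000000.
Step 6: alpha = 0.1. fail to reject H0.

R = 7, z = 0.0000, p = 1.000000, fail to reject H0.


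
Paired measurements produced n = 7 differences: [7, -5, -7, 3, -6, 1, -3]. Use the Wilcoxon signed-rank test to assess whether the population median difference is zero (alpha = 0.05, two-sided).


Step 1: Drop any zero differences (none here) and take |d_i|.
|d| = [7, 5, 7, 3, 6, 1, 3]
Step 2: Midrank |d_i| (ties get averaged ranks).
ranks: |7|->6.5, |5|->4, |7|->6.5, |3|->2.5, |6|->5, |1|->1, |3|->2.5
Step 3: Attach original signs; sum ranks with positive sign and with negative sign.
W+ = 6.5 + 2.5 + 1 = 10
W- = 4 + 6.5 + 5 + 2.5 = 18
(Check: W+ + W- = 28 should equal n(n+1)/2 = 28.)
Step 4: Test statistic W = min(W+, W-) = 10.
Step 5: Ties in |d|, so use the tie-corrected normal approximation.
        E[W] = n(n+1)/4 = 7*8/4 = 14.
        Tie groups: |d|=3 (t=2), |d|=7 (t=2); sum(t^3 - t) = 12.
        Var[W] = n(n+1)(2n+1)/24 - sum(t^3-t)/48 = 840/24 - 12/48 = 34.75.
        z = (W - E[W]) / sqrt(Var[W]) = (10 - 14) / 5.8949 = -0.6786.
        Two-sided p = 2*Phi(z) = 0.497422.
Step 6: alpha = 0.05. fail to reject H0.

W+ = 10, W- = 18, W = min = 10, p = 0.497422, fail to reject H0.


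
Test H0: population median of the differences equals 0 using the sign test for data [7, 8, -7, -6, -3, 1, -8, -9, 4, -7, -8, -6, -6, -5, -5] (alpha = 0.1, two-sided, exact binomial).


Step 1: Discard zero differences. Original n = 15; n_eff = number of nonzero differences = 15.
Nonzero differences (with sign): +7, +8, -7, -6, -3, +1, -8, -9, +4, -7, -8, -6, -6, -5, -5
Step 2: Count signs: positive = 4, negative = 11.
Step 3: Under H0: P(positive) = 0.5, so the number of positives S ~ Bin(15, 0.5).
Step 4: Two-sided exact p-value = sum of Bin(15,0.5) probabilities at or below the observed probability = 0.118469.
Step 5: alpha = 0.1. fail to reject H0.

n_eff = 15, pos = 4, neg = 11, p = 0.118469, fail to reject H0.


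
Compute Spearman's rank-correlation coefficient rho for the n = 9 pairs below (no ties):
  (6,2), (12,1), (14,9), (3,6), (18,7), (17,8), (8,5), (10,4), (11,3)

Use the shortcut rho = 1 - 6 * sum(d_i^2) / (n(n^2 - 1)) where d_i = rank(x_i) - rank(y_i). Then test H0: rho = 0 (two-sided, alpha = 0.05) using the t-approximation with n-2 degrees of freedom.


Step 1: Rank x and y separately (midranks; no ties here).
rank(x): 6->2, 12->6, 14->7, 3->1, 18->9, 17->8, 8->3, 10->4, 11->5
rank(y): 2->2, 1->1, 9->9, 6->6, 7->7, 8->8, 5->5, 4->4, 3->3
Step 2: d_i = R_x(i) - R_y(i); compute d_i^2.
  (2-2)^2=0, (6-1)^2=25, (7-9)^2=4, (1-6)^2=25, (9-7)^2=4, (8-8)^2=0, (3-5)^2=4, (4-4)^2=0, (5-3)^2=4
sum(d^2) = 66.
Step 3: rho = 1 - 6*66 / (9*(9^2 - 1)) = 1 - 396/720 = 0.450000.
Step 4: Under H0, t = rho * sqrt((n-2)/(1-rho^2)) = 1.3332 ~ t(7).
Step 5: Two-sided p-value from the t-distribution with 7 df = 0.224216.
Step 6: alpha = 0.05. fail to reject H0.

rho = 0.4500, p = 0.224216, fail to reject H0 at alpha = 0.05.


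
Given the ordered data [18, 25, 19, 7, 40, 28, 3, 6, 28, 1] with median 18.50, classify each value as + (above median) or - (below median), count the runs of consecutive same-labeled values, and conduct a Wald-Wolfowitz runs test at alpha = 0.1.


Step 1: Compute median = 18.50; label A = above, B = below.
Labels in order: BAABAABBAB  (n_A = 5, n_B = 5)
Step 2: Count runs R = 7.
Step 3: Under H0 (random ordering), E[R] = 2*n_A*n_B/(n_A+n_B) + 1 = 2*5*5/10 + 1 = 6.0000.
        Var[R] = 2*n_A*n_B*(2*n_A*n_B - n_A - n_B) / ((n_A+n_B)^2 * (n_A+n_B-1)) = 2000/900 = 2.2222.
        SD[R] = 1.4907.
Step 4: Continuity-corrected z = (R - 0.5 - E[R]) / SD[R] = (7 - 0.5 - 6.0000) / 1.4907 = 0.3354.
Step 5: Two-sided p-value via normal approximation = 2*(1 - Phi(|z|)) = 0.737316.
Step 6: alpha = 0.1. fail to reject H0.

R = 7, z = 0.3354, p = 0.737316, fail to reject H0.


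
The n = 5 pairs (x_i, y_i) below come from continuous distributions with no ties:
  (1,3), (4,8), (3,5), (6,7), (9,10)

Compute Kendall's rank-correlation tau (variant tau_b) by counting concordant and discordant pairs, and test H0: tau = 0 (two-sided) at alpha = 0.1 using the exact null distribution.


Step 1: Enumerate the 10 unordered pairs (i,j) with i<j and classify each by sign(x_j-x_i) * sign(y_j-y_i).
  (1,2):dx=+3,dy=+5->C; (1,3):dx=+2,dy=+2->C; (1,4):dx=+5,dy=+4->C; (1,5):dx=+8,dy=+7->C
  (2,3):dx=-1,dy=-3->C; (2,4):dx=+2,dy=-1->D; (2,5):dx=+5,dy=+2->C; (3,4):dx=+3,dy=+2->C
  (3,5):dx=+6,dy=+5->C; (4,5):dx=+3,dy=+3->C
Step 2: C = 9, D = 1, total pairs = 10.
Step 3: tau = (C - D)/(n(n-1)/2) = (9 - 1)/10 = 0.800000.
Step 4: Exact two-sided p-value (enumerate n! = 120 permutations of y under H0): p = 0.083333.
Step 5: alpha = 0.1. reject H0.

tau_b = 0.8000 (C=9, D=1), p = 0.083333, reject H0.


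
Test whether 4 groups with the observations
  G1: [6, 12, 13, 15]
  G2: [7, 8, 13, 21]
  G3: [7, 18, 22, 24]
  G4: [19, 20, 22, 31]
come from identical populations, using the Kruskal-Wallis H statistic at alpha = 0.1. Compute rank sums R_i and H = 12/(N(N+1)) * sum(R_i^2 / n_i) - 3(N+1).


Step 1: Combine all N = 16 observations and assign midranks.
sorted (value, group, rank): (6,G1,1), (7,G2,2.5), (7,G3,2.5), (8,G2,4), (12,G1,5), (13,G1,6.5), (13,G2,6.5), (15,G1,8), (18,G3,9), (19,G4,10), (20,G4,11), (21,G2,12), (22,G3,13.5), (22,G4,13.5), (24,G3,15), (31,G4,16)
Step 2: Sum ranks within each group.
R_1 = 20.5 (n_1 = 4)
R_2 = 25 (n_2 = 4)
R_3 = 40 (n_3 = 4)
R_4 = 50.5 (n_4 = 4)
Step 3: H = 12/(N(N+1)) * sum(R_i^2/n_i) - 3(N+1)
     = 12/(16*17) * (20.5^2/4 + 25^2/4 + 40^2/4 + 50.5^2/4) - 3*17
     = 0.044118 * 1298.88 - 51
     = 6.303309.
Step 4: Ties present; correction factor C = 1 - 18/(16^3 - 16) = 0.995588. Corrected H = 6.303309 / 0.995588 = 6.331241.
Step 5: Under H0, H ~ chi^2(3); p-value = 0.096561.
Step 6: alpha = 0.1. reject H0.

H = 6.3312, df = 3, p = 0.096561, reject H0.


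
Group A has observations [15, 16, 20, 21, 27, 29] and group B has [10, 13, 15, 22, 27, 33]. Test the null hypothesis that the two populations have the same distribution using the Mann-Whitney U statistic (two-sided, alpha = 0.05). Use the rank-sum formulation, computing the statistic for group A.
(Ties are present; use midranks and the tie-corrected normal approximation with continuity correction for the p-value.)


Step 1: Combine and sort all 12 observations; assign midranks.
sorted (value, group): (10,Y), (13,Y), (15,X), (15,Y), (16,X), (20,X), (21,X), (22,Y), (27,X), (27,Y), (29,X), (33,Y)
ranks: 10->1, 13->2, 15->3.5, 15->3.5, 16->5, 20->6, 21->7, 22->8, 27->9.5, 27->9.5, 29->11, 33->12
Step 2: Rank sum for X: R1 = 3.5 + 5 + 6 + 7 + 9.5 + 11 = 42.
Step 3: U_X = R1 - n1(n1+1)/2 = 42 - 6*7/2 = 42 - 21 = 21.
       U_Y = n1*n2 - U_X = 36 - 21 = 15.
Step 4: Ties are present, so use the tie-corrected normal approximation (with continuity correction) for the p-value.
Step 5: p-value = 0.687885; compare to alpha = 0.05. fail to reject H0.

U_X = 21, p = 0.687885, fail to reject H0 at alpha = 0.05.


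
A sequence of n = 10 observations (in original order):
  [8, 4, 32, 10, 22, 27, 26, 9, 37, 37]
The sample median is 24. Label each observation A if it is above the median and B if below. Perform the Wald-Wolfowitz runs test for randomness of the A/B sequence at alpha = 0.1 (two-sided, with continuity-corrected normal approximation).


Step 1: Compute median = 24; label A = above, B = below.
Labels in order: BBABBAABAA  (n_A = 5, n_B = 5)
Step 2: Count runs R = 6.
Step 3: Under H0 (random ordering), E[R] = 2*n_A*n_B/(n_A+n_B) + 1 = 2*5*5/10 + 1 = 6.0000.
        Var[R] = 2*n_A*n_B*(2*n_A*n_B - n_A - n_B) / ((n_A+n_B)^2 * (n_A+n_B-1)) = 2000/900 = 2.2222.
        SD[R] = 1.4907.
Step 4: R = E[R], so z = 0 with no continuity correction.
Step 5: Two-sided p-value via normal approximation = 2*(1 - Phi(|z|)) = 1.000000.
Step 6: alpha = 0.1. fail to reject H0.

R = 6, z = 0.0000, p = 1.000000, fail to reject H0.


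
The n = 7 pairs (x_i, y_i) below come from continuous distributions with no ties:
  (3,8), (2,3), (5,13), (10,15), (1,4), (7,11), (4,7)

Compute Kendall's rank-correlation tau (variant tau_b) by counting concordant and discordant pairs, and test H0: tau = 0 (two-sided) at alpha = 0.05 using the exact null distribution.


Step 1: Enumerate the 21 unordered pairs (i,j) with i<j and classify each by sign(x_j-x_i) * sign(y_j-y_i).
  (1,2):dx=-1,dy=-5->C; (1,3):dx=+2,dy=+5->C; (1,4):dx=+7,dy=+7->C; (1,5):dx=-2,dy=-4->C
  (1,6):dx=+4,dy=+3->C; (1,7):dx=+1,dy=-1->D; (2,3):dx=+3,dy=+10->C; (2,4):dx=+8,dy=+12->C
  (2,5):dx=-1,dy=+1->D; (2,6):dx=+5,dy=+8->C; (2,7):dx=+2,dy=+4->C; (3,4):dx=+5,dy=+2->C
  (3,5):dx=-4,dy=-9->C; (3,6):dx=+2,dy=-2->D; (3,7):dx=-1,dy=-6->C; (4,5):dx=-9,dy=-11->C
  (4,6):dx=-3,dy=-4->C; (4,7):dx=-6,dy=-8->C; (5,6):dx=+6,dy=+7->C; (5,7):dx=+3,dy=+3->C
  (6,7):dx=-3,dy=-4->C
Step 2: C = 18, D = 3, total pairs = 21.
Step 3: tau = (C - D)/(n(n-1)/2) = (18 - 3)/21 = 0.714286.
Step 4: Exact two-sided p-value (enumerate n! = 5040 permutations of y under H0): p = 0.030159.
Step 5: alpha = 0.05. reject H0.

tau_b = 0.7143 (C=18, D=3), p = 0.030159, reject H0.


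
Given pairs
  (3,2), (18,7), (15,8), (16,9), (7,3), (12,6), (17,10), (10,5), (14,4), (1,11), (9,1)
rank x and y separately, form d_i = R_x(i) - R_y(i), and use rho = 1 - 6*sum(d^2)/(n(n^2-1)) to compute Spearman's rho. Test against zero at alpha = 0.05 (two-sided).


Step 1: Rank x and y separately (midranks; no ties here).
rank(x): 3->2, 18->11, 15->8, 16->9, 7->3, 12->6, 17->10, 10->5, 14->7, 1->1, 9->4
rank(y): 2->2, 7->7, 8->8, 9->9, 3->3, 6->6, 10->10, 5->5, 4->4, 11->11, 1->1
Step 2: d_i = R_x(i) - R_y(i); compute d_i^2.
  (2-2)^2=0, (11-7)^2=16, (8-8)^2=0, (9-9)^2=0, (3-3)^2=0, (6-6)^2=0, (10-10)^2=0, (5-5)^2=0, (7-4)^2=9, (1-11)^2=100, (4-1)^2=9
sum(d^2) = 134.
Step 3: rho = 1 - 6*134 / (11*(11^2 - 1)) = 1 - 804/1320 = 0.390909.
Step 4: Under H0, t = rho * sqrt((n-2)/(1-rho^2)) = 1.2741 ~ t(9).
Step 5: Two-sided p-value from the t-distribution with 9 df = 0.234540.
Step 6: alpha = 0.05. fail to reject H0.

rho = 0.3909, p = 0.234540, fail to reject H0 at alpha = 0.05.


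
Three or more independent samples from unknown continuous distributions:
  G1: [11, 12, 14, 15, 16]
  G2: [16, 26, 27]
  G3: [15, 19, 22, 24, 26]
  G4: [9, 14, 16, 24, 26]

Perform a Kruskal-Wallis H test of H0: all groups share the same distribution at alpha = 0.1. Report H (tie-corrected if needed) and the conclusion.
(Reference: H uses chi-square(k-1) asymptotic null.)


Step 1: Combine all N = 18 observations and assign midranks.
sorted (value, group, rank): (9,G4,1), (11,G1,2), (12,G1,3), (14,G1,4.5), (14,G4,4.5), (15,G1,6.5), (15,G3,6.5), (16,G1,9), (16,G2,9), (16,G4,9), (19,G3,11), (22,G3,12), (24,G3,13.5), (24,G4,13.5), (26,G2,16), (26,G3,16), (26,G4,16), (27,G2,18)
Step 2: Sum ranks within each group.
R_1 = 25 (n_1 = 5)
R_2 = 43 (n_2 = 3)
R_3 = 59 (n_3 = 5)
R_4 = 44 (n_4 = 5)
Step 3: H = 12/(N(N+1)) * sum(R_i^2/n_i) - 3(N+1)
     = 12/(18*19) * (25^2/5 + 43^2/3 + 59^2/5 + 44^2/5) - 3*19
     = 0.035088 * 1824.73 - 57
     = 7.025731.
Step 4: Ties present; correction factor C = 1 - 66/(18^3 - 18) = 0.988648. Corrected H = 7.025731 / 0.988648 = 7.106402.
Step 5: Under H0, H ~ chi^2(3); p-value = 0.068583.
Step 6: alpha = 0.1. reject H0.

H = 7.1064, df = 3, p = 0.068583, reject H0.


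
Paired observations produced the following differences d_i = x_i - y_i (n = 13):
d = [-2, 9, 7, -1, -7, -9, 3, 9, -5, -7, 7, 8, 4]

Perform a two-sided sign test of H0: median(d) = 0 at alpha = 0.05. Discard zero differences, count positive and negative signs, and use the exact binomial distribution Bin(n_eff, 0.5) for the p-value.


Step 1: Discard zero differences. Original n = 13; n_eff = number of nonzero differences = 13.
Nonzero differences (with sign): -2, +9, +7, -1, -7, -9, +3, +9, -5, -7, +7, +8, +4
Step 2: Count signs: positive = 7, negative = 6.
Step 3: Under H0: P(positive) = 0.5, so the number of positives S ~ Bin(13, 0.5).
Step 4: Two-sided exact p-value = sum of Bin(13,0.5) probabilities at or below the observed probability = 1.000000.
Step 5: alpha = 0.05. fail to reject H0.

n_eff = 13, pos = 7, neg = 6, p = 1.000000, fail to reject H0.


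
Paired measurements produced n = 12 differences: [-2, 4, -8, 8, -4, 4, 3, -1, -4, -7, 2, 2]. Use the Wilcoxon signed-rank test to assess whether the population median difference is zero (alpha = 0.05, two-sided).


Step 1: Drop any zero differences (none here) and take |d_i|.
|d| = [2, 4, 8, 8, 4, 4, 3, 1, 4, 7, 2, 2]
Step 2: Midrank |d_i| (ties get averaged ranks).
ranks: |2|->3, |4|->7.5, |8|->11.5, |8|->11.5, |4|->7.5, |4|->7.5, |3|->5, |1|->1, |4|->7.5, |7|->10, |2|->3, |2|->3
Step 3: Attach original signs; sum ranks with positive sign and with negative sign.
W+ = 7.5 + 11.5 + 7.5 + 5 + 3 + 3 = 37.5
W- = 3 + 11.5 + 7.5 + 1 + 7.5 + 10 = 40.5
(Check: W+ + W- = 78 should equal n(n+1)/2 = 78.)
Step 4: Test statistic W = min(W+, W-) = 37.5.
Step 5: Ties in |d|, so use the tie-corrected normal approximation.
        E[W] = n(n+1)/4 = 12*13/4 = 39.
        Tie groups: |d|=2 (t=3), |d|=4 (t=4), |d|=8 (t=2); sum(t^3 - t) = 90.
        Var[W] = n(n+1)(2n+1)/24 - sum(t^3-t)/48 = 3900/24 - 90/48 = 160.625.
        z = (W - E[W]) / sqrt(Var[W]) = (37.5 - 39) / 12.6738 = -0.1184.
        Two-sided p = 2*Phi(z) = 0.905787.
Step 6: alpha = 0.05. fail to reject H0.

W+ = 37.5, W- = 40.5, W = min = 37.5, p = 0.905787, fail to reject H0.


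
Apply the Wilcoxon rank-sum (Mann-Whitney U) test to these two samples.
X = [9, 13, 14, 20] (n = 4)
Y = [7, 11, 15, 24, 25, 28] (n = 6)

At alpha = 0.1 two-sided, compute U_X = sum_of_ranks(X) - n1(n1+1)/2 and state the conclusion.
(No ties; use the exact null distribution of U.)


Step 1: Combine and sort all 10 observations; assign midranks.
sorted (value, group): (7,Y), (9,X), (11,Y), (13,X), (14,X), (15,Y), (20,X), (24,Y), (25,Y), (28,Y)
ranks: 7->1, 9->2, 11->3, 13->4, 14->5, 15->6, 20->7, 24->8, 25->9, 28->10
Step 2: Rank sum for X: R1 = 2 + 4 + 5 + 7 = 18.
Step 3: U_X = R1 - n1(n1+1)/2 = 18 - 4*5/2 = 18 - 10 = 8.
       U_Y = n1*n2 - U_X = 24 - 8 = 16.
Step 4: No ties, so the exact null distribution of U (based on enumerating the C(10,4) = 210 equally likely rank assignments) gives the two-sided p-value.
Step 5: p-value = 0.476190; compare to alpha = 0.1. fail to reject H0.

U_X = 8, p = 0.476190, fail to reject H0 at alpha = 0.1.


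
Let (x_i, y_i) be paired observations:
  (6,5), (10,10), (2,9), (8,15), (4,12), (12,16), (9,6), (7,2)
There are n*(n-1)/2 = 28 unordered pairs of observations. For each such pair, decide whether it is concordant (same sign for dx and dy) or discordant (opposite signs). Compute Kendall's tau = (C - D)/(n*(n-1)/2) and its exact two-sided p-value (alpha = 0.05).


Step 1: Enumerate the 28 unordered pairs (i,j) with i<j and classify each by sign(x_j-x_i) * sign(y_j-y_i).
  (1,2):dx=+4,dy=+5->C; (1,3):dx=-4,dy=+4->D; (1,4):dx=+2,dy=+10->C; (1,5):dx=-2,dy=+7->D
  (1,6):dx=+6,dy=+11->C; (1,7):dx=+3,dy=+1->C; (1,8):dx=+1,dy=-3->D; (2,3):dx=-8,dy=-1->C
  (2,4):dx=-2,dy=+5->D; (2,5):dx=-6,dy=+2->D; (2,6):dx=+2,dy=+6->C; (2,7):dx=-1,dy=-4->C
  (2,8):dx=-3,dy=-8->C; (3,4):dx=+6,dy=+6->C; (3,5):dx=+2,dy=+3->C; (3,6):dx=+10,dy=+7->C
  (3,7):dx=+7,dy=-3->D; (3,8):dx=+5,dy=-7->D; (4,5):dx=-4,dy=-3->C; (4,6):dx=+4,dy=+1->C
  (4,7):dx=+1,dy=-9->D; (4,8):dx=-1,dy=-13->C; (5,6):dx=+8,dy=+4->C; (5,7):dx=+5,dy=-6->D
  (5,8):dx=+3,dy=-10->D; (6,7):dx=-3,dy=-10->C; (6,8):dx=-5,dy=-14->C; (7,8):dx=-2,dy=-4->C
Step 2: C = 18, D = 10, total pairs = 28.
Step 3: tau = (C - D)/(n(n-1)/2) = (18 - 10)/28 = 0.285714.
Step 4: Exact two-sided p-value (enumerate n! = 40320 permutations of y under H0): p = 0.398760.
Step 5: alpha = 0.05. fail to reject H0.

tau_b = 0.2857 (C=18, D=10), p = 0.398760, fail to reject H0.


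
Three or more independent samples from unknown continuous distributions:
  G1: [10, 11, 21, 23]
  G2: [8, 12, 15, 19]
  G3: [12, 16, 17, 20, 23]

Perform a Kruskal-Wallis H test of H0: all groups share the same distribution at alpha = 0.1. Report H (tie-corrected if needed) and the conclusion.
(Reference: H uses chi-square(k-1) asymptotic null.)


Step 1: Combine all N = 13 observations and assign midranks.
sorted (value, group, rank): (8,G2,1), (10,G1,2), (11,G1,3), (12,G2,4.5), (12,G3,4.5), (15,G2,6), (16,G3,7), (17,G3,8), (19,G2,9), (20,G3,10), (21,G1,11), (23,G1,12.5), (23,G3,12.5)
Step 2: Sum ranks within each group.
R_1 = 28.5 (n_1 = 4)
R_2 = 20.5 (n_2 = 4)
R_3 = 42 (n_3 = 5)
Step 3: H = 12/(N(N+1)) * sum(R_i^2/n_i) - 3(N+1)
     = 12/(13*14) * (28.5^2/4 + 20.5^2/4 + 42^2/5) - 3*14
     = 0.065934 * 660.925 - 42
     = 1.577473.
Step 4: Ties present; correction factor C = 1 - 12/(13^3 - 13) = 0.994505. Corrected H = 1.577473 / 0.994505 = 1.586188.
Step 5: Under H0, H ~ chi^2(2); p-value = 0.452443.
Step 6: alpha = 0.1. fail to reject H0.

H = 1.5862, df = 2, p = 0.452443, fail to reject H0.


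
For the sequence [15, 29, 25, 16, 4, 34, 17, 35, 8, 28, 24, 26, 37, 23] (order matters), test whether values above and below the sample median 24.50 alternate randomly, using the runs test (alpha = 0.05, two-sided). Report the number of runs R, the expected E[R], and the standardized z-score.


Step 1: Compute median = 24.50; label A = above, B = below.
Labels in order: BAABBABABABAAB  (n_A = 7, n_B = 7)
Step 2: Count runs R = 11.
Step 3: Under H0 (random ordering), E[R] = 2*n_A*n_B/(n_A+n_B) + 1 = 2*7*7/14 + 1 = 8.0000.
        Var[R] = 2*n_A*n_B*(2*n_A*n_B - n_A - n_B) / ((n_A+n_B)^2 * (n_A+n_B-1)) = 8232/2548 = 3.2308.
        SD[R] = 1.7974.
Step 4: Continuity-corrected z = (R - 0.5 - E[R]) / SD[R] = (11 - 0.5 - 8.0000) / 1.7974 = 1.3909.
Step 5: Two-sided p-value via normal approximation = 2*(1 - Phi(|z|)) = 0.164264.
Step 6: alpha = 0.05. fail to reject H0.

R = 11, z = 1.3909, p = 0.164264, fail to reject H0.


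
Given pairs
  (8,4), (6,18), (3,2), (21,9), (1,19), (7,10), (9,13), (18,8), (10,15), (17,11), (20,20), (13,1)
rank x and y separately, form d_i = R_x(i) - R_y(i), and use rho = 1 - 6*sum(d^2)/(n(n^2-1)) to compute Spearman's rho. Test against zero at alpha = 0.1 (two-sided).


Step 1: Rank x and y separately (midranks; no ties here).
rank(x): 8->5, 6->3, 3->2, 21->12, 1->1, 7->4, 9->6, 18->10, 10->7, 17->9, 20->11, 13->8
rank(y): 4->3, 18->10, 2->2, 9->5, 19->11, 10->6, 13->8, 8->4, 15->9, 11->7, 20->12, 1->1
Step 2: d_i = R_x(i) - R_y(i); compute d_i^2.
  (5-3)^2=4, (3-10)^2=49, (2-2)^2=0, (12-5)^2=49, (1-11)^2=100, (4-6)^2=4, (6-8)^2=4, (10-4)^2=36, (7-9)^2=4, (9-7)^2=4, (11-12)^2=1, (8-1)^2=49
sum(d^2) = 304.
Step 3: rho = 1 - 6*304 / (12*(12^2 - 1)) = 1 - 1824/1716 = -0.062937.
Step 4: Under H0, t = rho * sqrt((n-2)/(1-rho^2)) = -0.1994 ~ t(10).
Step 5: Two-sided p-value from the t-distribution with 10 df = 0.845931.
Step 6: alpha = 0.1. fail to reject H0.

rho = -0.0629, p = 0.845931, fail to reject H0 at alpha = 0.1.


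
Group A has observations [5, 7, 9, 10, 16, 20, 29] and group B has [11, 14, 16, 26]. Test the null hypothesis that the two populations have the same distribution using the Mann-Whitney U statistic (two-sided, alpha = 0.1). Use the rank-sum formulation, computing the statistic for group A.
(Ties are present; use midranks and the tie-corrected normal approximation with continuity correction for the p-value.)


Step 1: Combine and sort all 11 observations; assign midranks.
sorted (value, group): (5,X), (7,X), (9,X), (10,X), (11,Y), (14,Y), (16,X), (16,Y), (20,X), (26,Y), (29,X)
ranks: 5->1, 7->2, 9->3, 10->4, 11->5, 14->6, 16->7.5, 16->7.5, 20->9, 26->10, 29->11
Step 2: Rank sum for X: R1 = 1 + 2 + 3 + 4 + 7.5 + 9 + 11 = 37.5.
Step 3: U_X = R1 - n1(n1+1)/2 = 37.5 - 7*8/2 = 37.5 - 28 = 9.5.
       U_Y = n1*n2 - U_X = 28 - 9.5 = 18.5.
Step 4: Ties are present, so use the tie-corrected normal approximation (with continuity correction) for the p-value.
Step 5: p-value = 0.448659; compare to alpha = 0.1. fail to reject H0.

U_X = 9.5, p = 0.448659, fail to reject H0 at alpha = 0.1.


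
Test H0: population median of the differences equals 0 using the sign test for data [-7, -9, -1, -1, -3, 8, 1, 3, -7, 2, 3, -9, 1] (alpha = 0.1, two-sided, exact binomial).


Step 1: Discard zero differences. Original n = 13; n_eff = number of nonzero differences = 13.
Nonzero differences (with sign): -7, -9, -1, -1, -3, +8, +1, +3, -7, +2, +3, -9, +1
Step 2: Count signs: positive = 6, negative = 7.
Step 3: Under H0: P(positive) = 0.5, so the number of positives S ~ Bin(13, 0.5).
Step 4: Two-sided exact p-value = sum of Bin(13,0.5) probabilities at or below the observed probability = 1.000000.
Step 5: alpha = 0.1. fail to reject H0.

n_eff = 13, pos = 6, neg = 7, p = 1.000000, fail to reject H0.


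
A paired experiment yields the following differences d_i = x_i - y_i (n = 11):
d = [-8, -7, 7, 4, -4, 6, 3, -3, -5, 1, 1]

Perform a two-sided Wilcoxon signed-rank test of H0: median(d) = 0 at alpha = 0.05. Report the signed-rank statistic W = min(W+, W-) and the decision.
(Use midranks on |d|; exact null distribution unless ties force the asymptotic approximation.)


Step 1: Drop any zero differences (none here) and take |d_i|.
|d| = [8, 7, 7, 4, 4, 6, 3, 3, 5, 1, 1]
Step 2: Midrank |d_i| (ties get averaged ranks).
ranks: |8|->11, |7|->9.5, |7|->9.5, |4|->5.5, |4|->5.5, |6|->8, |3|->3.5, |3|->3.5, |5|->7, |1|->1.5, |1|->1.5
Step 3: Attach original signs; sum ranks with positive sign and with negative sign.
W+ = 9.5 + 5.5 + 8 + 3.5 + 1.5 + 1.5 = 29.5
W- = 11 + 9.5 + 5.5 + 3.5 + 7 = 36.5
(Check: W+ + W- = 66 should equal n(n+1)/2 = 66.)
Step 4: Test statistic W = min(W+, W-) = 29.5.
Step 5: Ties in |d|, so use the tie-corrected normal approximation.
        E[W] = n(n+1)/4 = 11*12/4 = 33.
        Tie groups: |d|=1 (t=2), |d|=3 (t=2), |d|=4 (t=2), |d|=7 (t=2); sum(t^3 - t) = 24.
        Var[W] = n(n+1)(2n+1)/24 - sum(t^3-t)/48 = 3036/24 - 24/48 = 126.
        z = (W - E[W]) / sqrt(Var[W]) = (29.5 - 33) / 11.2250 = -0.3118.
        Two-sided p = 2*Phi(z) = 0.755189.
Step 6: alpha = 0.05. fail to reject H0.

W+ = 29.5, W- = 36.5, W = min = 29.5, p = 0.755189, fail to reject H0.


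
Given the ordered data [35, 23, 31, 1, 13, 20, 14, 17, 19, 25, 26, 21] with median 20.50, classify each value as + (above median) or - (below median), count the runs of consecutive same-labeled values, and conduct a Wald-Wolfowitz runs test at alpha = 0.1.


Step 1: Compute median = 20.50; label A = above, B = below.
Labels in order: AAABBBBBBAAA  (n_A = 6, n_B = 6)
Step 2: Count runs R = 3.
Step 3: Under H0 (random ordering), E[R] = 2*n_A*n_B/(n_A+n_B) + 1 = 2*6*6/12 + 1 = 7.0000.
        Var[R] = 2*n_A*n_B*(2*n_A*n_B - n_A - n_B) / ((n_A+n_B)^2 * (n_A+n_B-1)) = 4320/1584 = 2.7273.
        SD[R] = 1.6514.
Step 4: Continuity-corrected z = (R + 0.5 - E[R]) / SD[R] = (3 + 0.5 - 7.0000) / 1.6514 = -2.1194.
Step 5: Two-sided p-value via normal approximation = 2*(1 - Phi(|z|)) = 0.034060.
Step 6: alpha = 0.1. reject H0.

R = 3, z = -2.1194, p = 0.034060, reject H0.


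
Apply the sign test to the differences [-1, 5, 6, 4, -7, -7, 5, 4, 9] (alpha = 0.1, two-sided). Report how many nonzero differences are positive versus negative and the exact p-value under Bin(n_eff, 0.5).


Step 1: Discard zero differences. Original n = 9; n_eff = number of nonzero differences = 9.
Nonzero differences (with sign): -1, +5, +6, +4, -7, -7, +5, +4, +9
Step 2: Count signs: positive = 6, negative = 3.
Step 3: Under H0: P(positive) = 0.5, so the number of positives S ~ Bin(9, 0.5).
Step 4: Two-sided exact p-value = sum of Bin(9,0.5) probabilities at or below the observed probability = 0.507812.
Step 5: alpha = 0.1. fail to reject H0.

n_eff = 9, pos = 6, neg = 3, p = 0.507812, fail to reject H0.


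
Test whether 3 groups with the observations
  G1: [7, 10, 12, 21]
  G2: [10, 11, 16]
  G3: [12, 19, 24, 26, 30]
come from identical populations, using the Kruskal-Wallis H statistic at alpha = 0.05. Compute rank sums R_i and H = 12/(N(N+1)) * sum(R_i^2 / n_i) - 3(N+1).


Step 1: Combine all N = 12 observations and assign midranks.
sorted (value, group, rank): (7,G1,1), (10,G1,2.5), (10,G2,2.5), (11,G2,4), (12,G1,5.5), (12,G3,5.5), (16,G2,7), (19,G3,8), (21,G1,9), (24,G3,10), (26,G3,11), (30,G3,12)
Step 2: Sum ranks within each group.
R_1 = 18 (n_1 = 4)
R_2 = 13.5 (n_2 = 3)
R_3 = 46.5 (n_3 = 5)
Step 3: H = 12/(N(N+1)) * sum(R_i^2/n_i) - 3(N+1)
     = 12/(12*13) * (18^2/4 + 13.5^2/3 + 46.5^2/5) - 3*13
     = 0.076923 * 574.2 - 39
     = 5.169231.
Step 4: Ties present; correction factor C = 1 - 12/(12^3 - 12) = 0.993007. Corrected H = 5.169231 / 0.993007 = 5.205634.
Step 5: Under H0, H ~ chi^2(2); p-value = 0.074065.
Step 6: alpha = 0.05. fail to reject H0.

H = 5.2056, df = 2, p = 0.074065, fail to reject H0.


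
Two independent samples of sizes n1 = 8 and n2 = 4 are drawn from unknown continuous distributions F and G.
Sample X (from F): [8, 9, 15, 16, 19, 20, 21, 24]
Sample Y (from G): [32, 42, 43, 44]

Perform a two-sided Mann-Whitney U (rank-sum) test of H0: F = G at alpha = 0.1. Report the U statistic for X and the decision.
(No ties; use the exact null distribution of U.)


Step 1: Combine and sort all 12 observations; assign midranks.
sorted (value, group): (8,X), (9,X), (15,X), (16,X), (19,X), (20,X), (21,X), (24,X), (32,Y), (42,Y), (43,Y), (44,Y)
ranks: 8->1, 9->2, 15->3, 16->4, 19->5, 20->6, 21->7, 24->8, 32->9, 42->10, 43->11, 44->12
Step 2: Rank sum for X: R1 = 1 + 2 + 3 + 4 + 5 + 6 + 7 + 8 = 36.
Step 3: U_X = R1 - n1(n1+1)/2 = 36 - 8*9/2 = 36 - 36 = 0.
       U_Y = n1*n2 - U_X = 32 - 0 = 32.
Step 4: No ties, so the exact null distribution of U (based on enumerating the C(12,8) = 495 equally likely rank assignments) gives the two-sided p-value.
Step 5: p-value = 0.004040; compare to alpha = 0.1. reject H0.

U_X = 0, p = 0.004040, reject H0 at alpha = 0.1.


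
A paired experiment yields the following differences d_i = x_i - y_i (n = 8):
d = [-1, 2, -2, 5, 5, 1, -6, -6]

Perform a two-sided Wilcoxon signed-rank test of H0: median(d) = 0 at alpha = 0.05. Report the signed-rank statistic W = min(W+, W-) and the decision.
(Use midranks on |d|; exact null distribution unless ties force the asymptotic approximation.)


Step 1: Drop any zero differences (none here) and take |d_i|.
|d| = [1, 2, 2, 5, 5, 1, 6, 6]
Step 2: Midrank |d_i| (ties get averaged ranks).
ranks: |1|->1.5, |2|->3.5, |2|->3.5, |5|->5.5, |5|->5.5, |1|->1.5, |6|->7.5, |6|->7.5
Step 3: Attach original signs; sum ranks with positive sign and with negative sign.
W+ = 3.5 + 5.5 + 5.5 + 1.5 = 16
W- = 1.5 + 3.5 + 7.5 + 7.5 = 20
(Check: W+ + W- = 36 should equal n(n+1)/2 = 36.)
Step 4: Test statistic W = min(W+, W-) = 16.
Step 5: Ties in |d|, so use the tie-corrected normal approximation.
        E[W] = n(n+1)/4 = 8*9/4 = 18.
        Tie groups: |d|=1 (t=2), |d|=2 (t=2), |d|=5 (t=2), |d|=6 (t=2); sum(t^3 - t) = 24.
        Var[W] = n(n+1)(2n+1)/24 - sum(t^3-t)/48 = 1224/24 - 24/48 = 50.5.
        z = (W - E[W]) / sqrt(Var[W]) = (16 - 18) / 7.1063 = -0.2814.
        Two-sided p = 2*Phi(z) = 0.778374.
Step 6: alpha = 0.05. fail to reject H0.

W+ = 16, W- = 20, W = min = 16, p = 0.778374, fail to reject H0.


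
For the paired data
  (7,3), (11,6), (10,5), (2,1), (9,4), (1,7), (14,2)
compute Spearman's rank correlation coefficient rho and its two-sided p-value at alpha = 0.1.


Step 1: Rank x and y separately (midranks; no ties here).
rank(x): 7->3, 11->6, 10->5, 2->2, 9->4, 1->1, 14->7
rank(y): 3->3, 6->6, 5->5, 1->1, 4->4, 7->7, 2->2
Step 2: d_i = R_x(i) - R_y(i); compute d_i^2.
  (3-3)^2=0, (6-6)^2=0, (5-5)^2=0, (2-1)^2=1, (4-4)^2=0, (1-7)^2=36, (7-2)^2=25
sum(d^2) = 62.
Step 3: rho = 1 - 6*62 / (7*(7^2 - 1)) = 1 - 372/336 = -0.107143.
Step 4: Under H0, t = rho * sqrt((n-2)/(1-rho^2)) = -0.2410 ~ t(5).
Step 5: Two-sided p-value from the t-distribution with 5 df = 0.819151.
Step 6: alpha = 0.1. fail to reject H0.

rho = -0.1071, p = 0.819151, fail to reject H0 at alpha = 0.1.
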